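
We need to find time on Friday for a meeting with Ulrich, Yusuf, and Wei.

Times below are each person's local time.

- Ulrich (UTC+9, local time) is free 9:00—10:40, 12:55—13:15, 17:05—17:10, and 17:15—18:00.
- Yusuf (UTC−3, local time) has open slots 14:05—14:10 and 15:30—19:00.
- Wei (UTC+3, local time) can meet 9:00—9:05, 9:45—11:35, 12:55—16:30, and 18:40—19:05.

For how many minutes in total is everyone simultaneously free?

Ulrich → UTC: 00:00–01:40, 03:55–04:15, 08:05–08:10, 08:15–09:00.
Yusuf → UTC: 17:05–17:10, 18:30–22:00.
Wei → UTC: 06:00–06:05, 06:45–08:35, 09:55–13:30, 15:40–16:05.
Ulrich ∩ Yusuf: (none).
Ulrich ∩ Yusuf ∩ Wei: (none).
Total common minutes: 0.

0 minutes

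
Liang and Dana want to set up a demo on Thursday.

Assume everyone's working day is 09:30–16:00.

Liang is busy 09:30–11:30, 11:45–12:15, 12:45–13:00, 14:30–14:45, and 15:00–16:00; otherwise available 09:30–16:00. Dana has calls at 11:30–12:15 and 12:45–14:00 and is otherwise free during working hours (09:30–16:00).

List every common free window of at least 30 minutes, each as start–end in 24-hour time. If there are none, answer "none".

Liang free within 09:30–16:00: 11:30–11:45, 12:15–12:45, 13:00–14:30, 14:45–15:00.
Dana free within 09:30–16:00: 09:30–11:30, 12:15–12:45, 14:00–16:00.
Liang ∩ Dana: 12:15–12:45, 14:00–14:30, 14:45–15:00.
Windows ≥ 30 min: 12:15–12:45, 14:00–14:30.

12:15–12:45, 14:00–14:30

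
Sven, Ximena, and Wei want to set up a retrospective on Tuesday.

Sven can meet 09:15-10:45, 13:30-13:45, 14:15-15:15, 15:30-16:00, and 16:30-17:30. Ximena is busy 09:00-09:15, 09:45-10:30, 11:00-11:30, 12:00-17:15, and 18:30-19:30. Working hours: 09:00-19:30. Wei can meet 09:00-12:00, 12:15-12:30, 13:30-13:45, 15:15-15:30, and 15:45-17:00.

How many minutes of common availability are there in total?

Ximena free within 09:00–19:30: 09:15–09:45, 10:30–11:00, 11:30–12:00, 17:15–18:30.
Sven ∩ Ximena: 09:15–09:45, 10:30–10:45, 17:15–17:30.
Sven ∩ Ximena ∩ Wei: 09:15–09:45, 10:30–10:45.
Total common minutes: 30 + 15 = 45.

45 minutes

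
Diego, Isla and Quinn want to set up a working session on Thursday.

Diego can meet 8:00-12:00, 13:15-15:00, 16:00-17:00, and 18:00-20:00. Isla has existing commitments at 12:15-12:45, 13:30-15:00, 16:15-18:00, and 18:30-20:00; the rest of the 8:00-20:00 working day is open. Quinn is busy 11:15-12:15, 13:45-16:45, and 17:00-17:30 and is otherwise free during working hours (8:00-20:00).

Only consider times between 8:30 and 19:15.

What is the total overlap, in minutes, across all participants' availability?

210 minutes

Isla free within 08:00–20:00: 08:00–12:15, 12:45–13:30, 15:00–16:15, 18:00–18:30.
Quinn free within 08:00–20:00: 08:00–11:15, 12:15–13:45, 16:45–17:00, 17:30–20:00.
Diego ∩ Isla: 08:00–12:00, 13:15–13:30, 16:00–16:15, 18:00–18:30.
Diego ∩ Isla ∩ Quinn: 08:00–11:15, 13:15–13:30, 18:00–18:30.
Restricted to 08:30–19:15: 08:30–11:15, 13:15–13:30, 18:00–18:30.
Total common minutes: 165 + 15 + 30 = 210.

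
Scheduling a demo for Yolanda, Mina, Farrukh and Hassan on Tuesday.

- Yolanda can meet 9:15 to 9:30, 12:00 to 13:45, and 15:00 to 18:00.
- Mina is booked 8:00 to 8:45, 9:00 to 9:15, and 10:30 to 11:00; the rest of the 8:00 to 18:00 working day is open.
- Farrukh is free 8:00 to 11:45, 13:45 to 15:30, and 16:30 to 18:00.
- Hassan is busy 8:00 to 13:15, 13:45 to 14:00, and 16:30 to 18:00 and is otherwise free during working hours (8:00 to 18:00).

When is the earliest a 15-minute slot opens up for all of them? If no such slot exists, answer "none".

15:00

Mina free within 08:00–18:00: 08:45–09:00, 09:15–10:30, 11:00–18:00.
Hassan free within 08:00–18:00: 13:15–13:45, 14:00–16:30.
Yolanda ∩ Mina: 09:15–09:30, 12:00–13:45, 15:00–18:00.
Yolanda ∩ Mina ∩ Farrukh: 09:15–09:30, 15:00–15:30, 16:30–18:00.
Yolanda ∩ Mina ∩ Farrukh ∩ Hassan: 15:00–15:30.
Windows ≥ 15 min: 15:00–15:30.
Earliest such window starts at 15:00.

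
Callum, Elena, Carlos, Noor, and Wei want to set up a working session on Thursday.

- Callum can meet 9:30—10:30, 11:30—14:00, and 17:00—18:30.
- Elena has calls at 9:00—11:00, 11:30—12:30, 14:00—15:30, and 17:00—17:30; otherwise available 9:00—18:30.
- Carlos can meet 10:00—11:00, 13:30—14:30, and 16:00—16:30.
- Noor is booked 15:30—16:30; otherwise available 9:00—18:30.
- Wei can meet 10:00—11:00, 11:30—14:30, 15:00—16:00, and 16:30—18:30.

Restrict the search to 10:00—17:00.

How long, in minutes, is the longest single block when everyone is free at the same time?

Elena free within 09:00–18:30: 11:00–11:30, 12:30–14:00, 15:30–17:00, 17:30–18:30.
Noor free within 09:00–18:30: 09:00–15:30, 16:30–18:30.
Callum ∩ Elena: 12:30–14:00, 17:30–18:30.
Callum ∩ Elena ∩ Carlos: 13:30–14:00.
Callum ∩ Elena ∩ Carlos ∩ Noor: 13:30–14:00.
Callum ∩ Elena ∩ Carlos ∩ Noor ∩ Wei: 13:30–14:00.
Restricted to 10:00–17:00: 13:30–14:00.
Single common window of 30 minutes.

30 minutes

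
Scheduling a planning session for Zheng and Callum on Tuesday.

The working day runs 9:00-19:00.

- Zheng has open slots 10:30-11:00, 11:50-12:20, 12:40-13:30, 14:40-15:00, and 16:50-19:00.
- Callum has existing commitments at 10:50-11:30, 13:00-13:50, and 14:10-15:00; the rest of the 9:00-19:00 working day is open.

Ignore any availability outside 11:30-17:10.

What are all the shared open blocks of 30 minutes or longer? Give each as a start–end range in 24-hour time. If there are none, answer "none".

11:50–12:20

Callum free within 09:00–19:00: 09:00–10:50, 11:30–13:00, 13:50–14:10, 15:00–19:00.
Zheng ∩ Callum: 10:30–10:50, 11:50–12:20, 12:40–13:00, 16:50–19:00.
Restricted to 11:30–17:10: 11:50–12:20, 12:40–13:00, 16:50–17:10.
Windows ≥ 30 min: 11:50–12:20.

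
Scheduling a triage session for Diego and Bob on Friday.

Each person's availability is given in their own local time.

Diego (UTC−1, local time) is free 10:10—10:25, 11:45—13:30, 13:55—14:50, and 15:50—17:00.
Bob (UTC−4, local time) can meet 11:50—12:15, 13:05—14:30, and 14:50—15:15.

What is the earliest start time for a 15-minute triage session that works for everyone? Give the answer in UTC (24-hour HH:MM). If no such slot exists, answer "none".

Diego → UTC: 11:10–11:25, 12:45–14:30, 14:55–15:50, 16:50–18:00.
Bob → UTC: 15:50–16:15, 17:05–18:30, 18:50–19:15.
Diego ∩ Bob: 17:05–18:00.
Windows ≥ 15 min: 17:05–18:00.
Earliest such window starts at 17:05.

17:05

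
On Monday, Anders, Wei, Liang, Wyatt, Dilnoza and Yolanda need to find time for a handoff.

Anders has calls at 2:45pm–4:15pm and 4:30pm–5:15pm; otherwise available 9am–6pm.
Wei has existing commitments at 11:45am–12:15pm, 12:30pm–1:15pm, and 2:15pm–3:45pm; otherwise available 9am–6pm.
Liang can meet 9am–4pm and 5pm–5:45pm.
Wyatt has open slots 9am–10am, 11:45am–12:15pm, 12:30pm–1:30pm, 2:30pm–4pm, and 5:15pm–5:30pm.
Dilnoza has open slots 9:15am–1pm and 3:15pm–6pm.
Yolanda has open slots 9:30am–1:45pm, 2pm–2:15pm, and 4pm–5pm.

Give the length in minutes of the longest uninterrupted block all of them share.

30 minutes

Anders free within 09:00–18:00: 09:00–14:45, 16:15–16:30, 17:15–18:00.
Wei free within 09:00–18:00: 09:00–11:45, 12:15–12:30, 13:15–14:15, 15:45–18:00.
Anders ∩ Wei: 09:00–11:45, 12:15–12:30, 13:15–14:15, 16:15–16:30, 17:15–18:00.
Anders ∩ Wei ∩ Liang: 09:00–11:45, 12:15–12:30, 13:15–14:15, 17:15–17:45.
Anders ∩ Wei ∩ Liang ∩ Wyatt: 09:00–10:00, 13:15–13:30, 17:15–17:30.
Anders ∩ Wei ∩ Liang ∩ Wyatt ∩ Dilnoza: 09:15–10:00, 17:15–17:30.
Anders ∩ Wei ∩ Liang ∩ Wyatt ∩ Dilnoza ∩ Yolanda: 09:30–10:00.
Single common window of 30 minutes.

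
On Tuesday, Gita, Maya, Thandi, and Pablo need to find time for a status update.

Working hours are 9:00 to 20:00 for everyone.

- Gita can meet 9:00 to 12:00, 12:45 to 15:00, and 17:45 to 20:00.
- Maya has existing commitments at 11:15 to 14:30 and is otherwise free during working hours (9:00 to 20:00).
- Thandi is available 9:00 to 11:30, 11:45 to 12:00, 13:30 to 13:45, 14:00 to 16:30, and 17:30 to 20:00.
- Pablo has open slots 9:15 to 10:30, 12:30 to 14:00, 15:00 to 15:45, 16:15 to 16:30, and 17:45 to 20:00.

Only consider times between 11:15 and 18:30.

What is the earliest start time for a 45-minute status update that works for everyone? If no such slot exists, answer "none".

Maya free within 09:00–20:00: 09:00–11:15, 14:30–20:00.
Gita ∩ Maya: 09:00–11:15, 14:30–15:00, 17:45–20:00.
Gita ∩ Maya ∩ Thandi: 09:00–11:15, 14:30–15:00, 17:45–20:00.
Gita ∩ Maya ∩ Thandi ∩ Pablo: 09:15–10:30, 17:45–20:00.
Restricted to 11:15–18:30: 17:45–18:30.
Windows ≥ 45 min: 17:45–18:30.
Earliest such window starts at 17:45.

17:45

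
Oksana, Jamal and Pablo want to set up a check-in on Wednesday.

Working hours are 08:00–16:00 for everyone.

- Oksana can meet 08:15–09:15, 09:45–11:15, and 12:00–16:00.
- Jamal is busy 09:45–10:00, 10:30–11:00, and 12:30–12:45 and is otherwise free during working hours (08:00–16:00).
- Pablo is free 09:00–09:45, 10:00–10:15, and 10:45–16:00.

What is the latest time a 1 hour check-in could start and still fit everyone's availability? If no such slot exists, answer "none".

Jamal free within 08:00–16:00: 08:00–09:45, 10:00–10:30, 11:00–12:30, 12:45–16:00.
Oksana ∩ Jamal: 08:15–09:15, 10:00–10:30, 11:00–11:15, 12:00–12:30, 12:45–16:00.
Oksana ∩ Jamal ∩ Pablo: 09:00–09:15, 10:00–10:15, 11:00–11:15, 12:00–12:30, 12:45–16:00.
Windows ≥ 60 min: 12:45–16:00.
Latest start in the last window 12:45–16:00 is 16:00 − 60 min = 15:00.

15:00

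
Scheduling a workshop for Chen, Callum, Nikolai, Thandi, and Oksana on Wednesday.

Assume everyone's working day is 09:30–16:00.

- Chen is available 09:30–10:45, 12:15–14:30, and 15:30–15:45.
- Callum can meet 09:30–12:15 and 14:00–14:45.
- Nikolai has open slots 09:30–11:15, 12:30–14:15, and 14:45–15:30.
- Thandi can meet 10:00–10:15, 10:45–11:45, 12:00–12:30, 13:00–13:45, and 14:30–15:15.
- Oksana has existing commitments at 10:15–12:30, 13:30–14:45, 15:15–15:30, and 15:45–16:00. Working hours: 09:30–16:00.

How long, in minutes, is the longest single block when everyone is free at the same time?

15 minutes

Oksana free within 09:30–16:00: 09:30–10:15, 12:30–13:30, 14:45–15:15, 15:30–15:45.
Chen ∩ Callum: 09:30–10:45, 14:00–14:30.
Chen ∩ Callum ∩ Nikolai: 09:30–10:45, 14:00–14:15.
Chen ∩ Callum ∩ Nikolai ∩ Thandi: 10:00–10:15.
Chen ∩ Callum ∩ Nikolai ∩ Thandi ∩ Oksana: 10:00–10:15.
Single common window of 15 minutes.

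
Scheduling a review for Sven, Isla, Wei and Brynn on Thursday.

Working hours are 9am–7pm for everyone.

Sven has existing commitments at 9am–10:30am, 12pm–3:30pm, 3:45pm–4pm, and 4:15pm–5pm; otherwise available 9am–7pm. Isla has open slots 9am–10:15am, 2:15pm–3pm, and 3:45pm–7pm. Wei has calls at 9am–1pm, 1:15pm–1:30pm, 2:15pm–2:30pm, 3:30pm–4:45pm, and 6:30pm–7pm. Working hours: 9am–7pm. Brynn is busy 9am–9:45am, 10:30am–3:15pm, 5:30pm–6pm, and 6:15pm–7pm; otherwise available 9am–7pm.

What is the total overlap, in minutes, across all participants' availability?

45 minutes

Sven free within 09:00–19:00: 10:30–12:00, 15:30–15:45, 16:00–16:15, 17:00–19:00.
Wei free within 09:00–19:00: 13:00–13:15, 13:30–14:15, 14:30–15:30, 16:45–18:30.
Brynn free within 09:00–19:00: 09:45–10:30, 15:15–17:30, 18:00–18:15.
Sven ∩ Isla: 16:00–16:15, 17:00–19:00.
Sven ∩ Isla ∩ Wei: 17:00–18:30.
Sven ∩ Isla ∩ Wei ∩ Brynn: 17:00–17:30, 18:00–18:15.
Total common minutes: 30 + 15 = 45.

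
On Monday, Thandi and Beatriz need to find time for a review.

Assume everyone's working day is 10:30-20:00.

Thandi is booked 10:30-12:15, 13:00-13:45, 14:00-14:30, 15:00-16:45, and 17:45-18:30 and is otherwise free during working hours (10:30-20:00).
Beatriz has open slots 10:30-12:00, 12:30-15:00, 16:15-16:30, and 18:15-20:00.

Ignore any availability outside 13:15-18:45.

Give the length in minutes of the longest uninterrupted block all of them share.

Thandi free within 10:30–20:00: 12:15–13:00, 13:45–14:00, 14:30–15:00, 16:45–17:45, 18:30–20:00.
Thandi ∩ Beatriz: 12:30–13:00, 13:45–14:00, 14:30–15:00, 18:30–20:00.
Restricted to 13:15–18:45: 13:45–14:00, 14:30–15:00, 18:30–18:45.
Common window lengths: 15, 30, 15 min; longest is 30.

30 minutes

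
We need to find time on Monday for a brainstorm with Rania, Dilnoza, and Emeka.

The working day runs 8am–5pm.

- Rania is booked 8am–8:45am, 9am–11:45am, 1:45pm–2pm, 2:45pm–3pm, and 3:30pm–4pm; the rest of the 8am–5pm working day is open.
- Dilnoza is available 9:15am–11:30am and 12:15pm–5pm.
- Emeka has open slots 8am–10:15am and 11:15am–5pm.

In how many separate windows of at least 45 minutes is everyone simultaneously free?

3

Rania free within 08:00–17:00: 08:45–09:00, 11:45–13:45, 14:00–14:45, 15:00–15:30, 16:00–17:00.
Rania ∩ Dilnoza: 12:15–13:45, 14:00–14:45, 15:00–15:30, 16:00–17:00.
Rania ∩ Dilnoza ∩ Emeka: 12:15–13:45, 14:00–14:45, 15:00–15:30, 16:00–17:00.
Windows ≥ 45 min: 12:15–13:45, 14:00–14:45, 16:00–17:00.
That's 3 windows.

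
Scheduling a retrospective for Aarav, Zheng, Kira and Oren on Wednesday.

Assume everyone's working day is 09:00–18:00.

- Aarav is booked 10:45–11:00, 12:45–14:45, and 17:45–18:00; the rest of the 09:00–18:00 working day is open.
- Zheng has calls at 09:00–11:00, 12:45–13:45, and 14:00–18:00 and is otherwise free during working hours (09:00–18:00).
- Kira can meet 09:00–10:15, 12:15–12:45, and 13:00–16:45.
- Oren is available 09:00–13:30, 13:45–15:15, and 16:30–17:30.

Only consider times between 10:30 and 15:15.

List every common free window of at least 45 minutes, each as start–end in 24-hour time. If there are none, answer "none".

none

Aarav free within 09:00–18:00: 09:00–10:45, 11:00–12:45, 14:45–17:45.
Zheng free within 09:00–18:00: 11:00–12:45, 13:45–14:00.
Aarav ∩ Zheng: 11:00–12:45.
Aarav ∩ Zheng ∩ Kira: 12:15–12:45.
Aarav ∩ Zheng ∩ Kira ∩ Oren: 12:15–12:45.
Restricted to 10:30–15:15: 12:15–12:45.
Windows ≥ 45 min: (none).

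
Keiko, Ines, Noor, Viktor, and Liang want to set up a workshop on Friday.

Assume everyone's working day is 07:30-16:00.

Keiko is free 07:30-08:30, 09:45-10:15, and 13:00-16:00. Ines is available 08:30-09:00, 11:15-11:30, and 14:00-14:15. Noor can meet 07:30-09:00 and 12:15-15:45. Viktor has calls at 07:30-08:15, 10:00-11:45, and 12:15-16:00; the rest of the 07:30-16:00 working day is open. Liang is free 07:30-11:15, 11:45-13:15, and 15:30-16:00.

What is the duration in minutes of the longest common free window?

0 minutes

Viktor free within 07:30–16:00: 08:15–10:00, 11:45–12:15.
Keiko ∩ Ines: 14:00–14:15.
Keiko ∩ Ines ∩ Noor: 14:00–14:15.
Keiko ∩ Ines ∩ Noor ∩ Viktor: (none).
Keiko ∩ Ines ∩ Noor ∩ Viktor ∩ Liang: (none).
No common window.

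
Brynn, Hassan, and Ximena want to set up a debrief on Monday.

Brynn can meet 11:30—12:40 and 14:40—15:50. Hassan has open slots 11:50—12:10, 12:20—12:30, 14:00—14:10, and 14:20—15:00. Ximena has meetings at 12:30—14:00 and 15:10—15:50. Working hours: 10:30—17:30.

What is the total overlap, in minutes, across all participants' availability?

Ximena free within 10:30–17:30: 10:30–12:30, 14:00–15:10, 15:50–17:30.
Brynn ∩ Hassan: 11:50–12:10, 12:20–12:30, 14:40–15:00.
Brynn ∩ Hassan ∩ Ximena: 11:50–12:10, 12:20–12:30, 14:40–15:00.
Total common minutes: 20 + 10 + 20 = 50.

50 minutes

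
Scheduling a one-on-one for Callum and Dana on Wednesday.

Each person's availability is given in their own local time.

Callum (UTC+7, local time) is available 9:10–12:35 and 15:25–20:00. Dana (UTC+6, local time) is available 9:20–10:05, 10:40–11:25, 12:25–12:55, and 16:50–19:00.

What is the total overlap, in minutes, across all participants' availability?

220 minutes

Callum → UTC: 02:10–05:35, 08:25–13:00.
Dana → UTC: 03:20–04:05, 04:40–05:25, 06:25–06:55, 10:50–13:00.
Callum ∩ Dana: 03:20–04:05, 04:40–05:25, 10:50–13:00.
Total common minutes: 45 + 45 + 130 = 220.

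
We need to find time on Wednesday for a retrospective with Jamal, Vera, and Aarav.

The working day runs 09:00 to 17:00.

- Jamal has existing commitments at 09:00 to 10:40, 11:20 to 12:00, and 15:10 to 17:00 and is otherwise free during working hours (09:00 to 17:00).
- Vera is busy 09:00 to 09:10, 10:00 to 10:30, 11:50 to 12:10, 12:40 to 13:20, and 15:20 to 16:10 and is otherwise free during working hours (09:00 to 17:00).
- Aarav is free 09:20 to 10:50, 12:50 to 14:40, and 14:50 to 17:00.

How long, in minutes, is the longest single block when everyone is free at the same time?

80 minutes

Jamal free within 09:00–17:00: 10:40–11:20, 12:00–15:10.
Vera free within 09:00–17:00: 09:10–10:00, 10:30–11:50, 12:10–12:40, 13:20–15:20, 16:10–17:00.
Jamal ∩ Vera: 10:40–11:20, 12:10–12:40, 13:20–15:10.
Jamal ∩ Vera ∩ Aarav: 10:40–10:50, 13:20–14:40, 14:50–15:10.
Common window lengths: 10, 80, 20 min; longest is 80.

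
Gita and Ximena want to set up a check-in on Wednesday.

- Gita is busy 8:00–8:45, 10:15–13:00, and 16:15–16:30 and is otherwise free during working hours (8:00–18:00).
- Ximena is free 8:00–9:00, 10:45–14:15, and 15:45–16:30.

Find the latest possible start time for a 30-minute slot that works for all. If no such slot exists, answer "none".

15:45

Gita free within 08:00–18:00: 08:45–10:15, 13:00–16:15, 16:30–18:00.
Gita ∩ Ximena: 08:45–09:00, 13:00–14:15, 15:45–16:15.
Windows ≥ 30 min: 13:00–14:15, 15:45–16:15.
Latest start in the last window 15:45–16:15 is 16:15 − 30 min = 15:45.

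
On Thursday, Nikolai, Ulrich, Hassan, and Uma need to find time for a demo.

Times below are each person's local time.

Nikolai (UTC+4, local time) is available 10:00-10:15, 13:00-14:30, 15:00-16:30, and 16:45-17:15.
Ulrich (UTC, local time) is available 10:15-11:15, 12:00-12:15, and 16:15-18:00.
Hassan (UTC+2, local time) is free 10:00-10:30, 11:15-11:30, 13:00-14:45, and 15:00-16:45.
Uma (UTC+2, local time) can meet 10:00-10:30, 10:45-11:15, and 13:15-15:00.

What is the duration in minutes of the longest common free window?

Nikolai → UTC: 06:00–06:15, 09:00–10:30, 11:00–12:30, 12:45–13:15.
Ulrich → UTC: 10:15–11:15, 12:00–12:15, 16:15–18:00.
Hassan → UTC: 08:00–08:30, 09:15–09:30, 11:00–12:45, 13:00–14:45.
Uma → UTC: 08:00–08:30, 08:45–09:15, 11:15–13:00.
Nikolai ∩ Ulrich: 10:15–10:30, 11:00–11:15, 12:00–12:15.
Nikolai ∩ Ulrich ∩ Hassan: 11:00–11:15, 12:00–12:15.
Nikolai ∩ Ulrich ∩ Hassan ∩ Uma: 12:00–12:15.
Single common window of 15 minutes.

15 minutes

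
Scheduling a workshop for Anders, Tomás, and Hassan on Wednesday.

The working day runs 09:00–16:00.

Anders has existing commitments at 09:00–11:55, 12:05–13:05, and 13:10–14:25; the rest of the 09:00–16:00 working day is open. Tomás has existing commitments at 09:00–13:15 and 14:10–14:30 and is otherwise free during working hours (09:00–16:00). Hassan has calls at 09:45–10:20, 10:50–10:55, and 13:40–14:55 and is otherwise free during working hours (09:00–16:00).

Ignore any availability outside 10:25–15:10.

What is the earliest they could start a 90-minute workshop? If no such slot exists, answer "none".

none

Anders free within 09:00–16:00: 11:55–12:05, 13:05–13:10, 14:25–16:00.
Tomás free within 09:00–16:00: 13:15–14:10, 14:30–16:00.
Hassan free within 09:00–16:00: 09:00–09:45, 10:20–10:50, 10:55–13:40, 14:55–16:00.
Anders ∩ Tomás: 14:30–16:00.
Anders ∩ Tomás ∩ Hassan: 14:55–16:00.
Restricted to 10:25–15:10: 14:55–15:10.
Windows ≥ 90 min: (none).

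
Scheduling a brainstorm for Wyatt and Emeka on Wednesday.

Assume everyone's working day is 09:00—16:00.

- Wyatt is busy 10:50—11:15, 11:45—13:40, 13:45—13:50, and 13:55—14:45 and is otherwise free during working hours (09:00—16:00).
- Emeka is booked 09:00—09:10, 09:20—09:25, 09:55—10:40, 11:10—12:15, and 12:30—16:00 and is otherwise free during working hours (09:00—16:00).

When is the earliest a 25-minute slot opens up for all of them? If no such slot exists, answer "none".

Wyatt free within 09:00–16:00: 09:00–10:50, 11:15–11:45, 13:40–13:45, 13:50–13:55, 14:45–16:00.
Emeka free within 09:00–16:00: 09:10–09:20, 09:25–09:55, 10:40–11:10, 12:15–12:30.
Wyatt ∩ Emeka: 09:10–09:20, 09:25–09:55, 10:40–10:50.
Windows ≥ 25 min: 09:25–09:55.
Earliest such window starts at 09:25.

09:25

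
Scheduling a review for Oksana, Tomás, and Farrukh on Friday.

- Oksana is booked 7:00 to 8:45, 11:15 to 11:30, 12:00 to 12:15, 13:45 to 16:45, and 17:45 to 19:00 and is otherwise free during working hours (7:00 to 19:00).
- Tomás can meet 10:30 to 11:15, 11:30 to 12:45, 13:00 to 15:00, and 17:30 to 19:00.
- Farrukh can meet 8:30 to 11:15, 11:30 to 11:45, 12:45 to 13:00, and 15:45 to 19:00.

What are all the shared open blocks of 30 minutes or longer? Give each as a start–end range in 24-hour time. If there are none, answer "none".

10:30–11:15

Oksana free within 07:00–19:00: 08:45–11:15, 11:30–12:00, 12:15–13:45, 16:45–17:45.
Oksana ∩ Tomás: 10:30–11:15, 11:30–12:00, 12:15–12:45, 13:00–13:45, 17:30–17:45.
Oksana ∩ Tomás ∩ Farrukh: 10:30–11:15, 11:30–11:45, 17:30–17:45.
Windows ≥ 30 min: 10:30–11:15.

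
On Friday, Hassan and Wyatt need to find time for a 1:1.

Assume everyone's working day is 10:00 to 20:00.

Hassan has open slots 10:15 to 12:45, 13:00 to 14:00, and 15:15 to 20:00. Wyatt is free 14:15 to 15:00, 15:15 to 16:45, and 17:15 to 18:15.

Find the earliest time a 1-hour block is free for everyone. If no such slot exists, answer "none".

15:15

Hassan ∩ Wyatt: 15:15–16:45, 17:15–18:15.
Windows ≥ 60 min: 15:15–16:45, 17:15–18:15.
Earliest such window starts at 15:15.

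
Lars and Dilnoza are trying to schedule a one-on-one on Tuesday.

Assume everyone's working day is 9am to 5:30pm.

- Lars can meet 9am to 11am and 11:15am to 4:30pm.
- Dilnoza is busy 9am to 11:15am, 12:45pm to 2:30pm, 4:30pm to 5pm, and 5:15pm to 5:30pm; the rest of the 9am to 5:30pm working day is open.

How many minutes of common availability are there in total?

Dilnoza free within 09:00–17:30: 11:15–12:45, 14:30–16:30, 17:00–17:15.
Lars ∩ Dilnoza: 11:15–12:45, 14:30–16:30.
Total common minutes: 90 + 120 = 210.

210 minutes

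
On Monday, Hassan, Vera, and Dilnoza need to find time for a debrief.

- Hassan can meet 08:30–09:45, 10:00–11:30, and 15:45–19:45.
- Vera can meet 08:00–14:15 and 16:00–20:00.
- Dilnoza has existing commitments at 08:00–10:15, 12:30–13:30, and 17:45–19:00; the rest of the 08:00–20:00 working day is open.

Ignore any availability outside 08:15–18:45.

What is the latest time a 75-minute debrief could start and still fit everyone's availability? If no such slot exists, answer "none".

Dilnoza free within 08:00–20:00: 10:15–12:30, 13:30–17:45, 19:00–20:00.
Hassan ∩ Vera: 08:30–09:45, 10:00–11:30, 16:00–19:45.
Hassan ∩ Vera ∩ Dilnoza: 10:15–11:30, 16:00–17:45, 19:00–19:45.
Restricted to 08:15–18:45: 10:15–11:30, 16:00–17:45.
Windows ≥ 75 min: 10:15–11:30, 16:00–17:45.
Latest start in the last window 16:00–17:45 is 17:45 − 75 min = 16:30.

16:30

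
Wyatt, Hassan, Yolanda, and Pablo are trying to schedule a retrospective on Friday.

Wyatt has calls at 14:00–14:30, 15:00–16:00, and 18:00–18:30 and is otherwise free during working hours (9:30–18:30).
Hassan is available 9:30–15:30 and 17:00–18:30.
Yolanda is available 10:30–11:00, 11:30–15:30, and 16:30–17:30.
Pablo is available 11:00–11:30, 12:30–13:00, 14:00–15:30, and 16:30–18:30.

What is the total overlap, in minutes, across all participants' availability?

90 minutes

Wyatt free within 09:30–18:30: 09:30–14:00, 14:30–15:00, 16:00–18:00.
Wyatt ∩ Hassan: 09:30–14:00, 14:30–15:00, 17:00–18:00.
Wyatt ∩ Hassan ∩ Yolanda: 10:30–11:00, 11:30–14:00, 14:30–15:00, 17:00–17:30.
Wyatt ∩ Hassan ∩ Yolanda ∩ Pablo: 12:30–13:00, 14:30–15:00, 17:00–17:30.
Total common minutes: 30 + 30 + 30 = 90.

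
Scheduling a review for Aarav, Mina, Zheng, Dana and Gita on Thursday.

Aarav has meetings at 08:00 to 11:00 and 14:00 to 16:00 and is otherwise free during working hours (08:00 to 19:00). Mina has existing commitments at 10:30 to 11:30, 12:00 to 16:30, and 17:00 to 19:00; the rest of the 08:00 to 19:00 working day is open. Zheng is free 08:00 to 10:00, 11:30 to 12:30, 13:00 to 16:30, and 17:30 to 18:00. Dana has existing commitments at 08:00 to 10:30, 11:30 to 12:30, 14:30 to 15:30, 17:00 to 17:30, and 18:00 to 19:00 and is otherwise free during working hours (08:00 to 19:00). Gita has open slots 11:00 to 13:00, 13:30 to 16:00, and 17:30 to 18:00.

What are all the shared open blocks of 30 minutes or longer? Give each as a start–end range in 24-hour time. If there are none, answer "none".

Aarav free within 08:00–19:00: 11:00–14:00, 16:00–19:00.
Mina free within 08:00–19:00: 08:00–10:30, 11:30–12:00, 16:30–17:00.
Dana free within 08:00–19:00: 10:30–11:30, 12:30–14:30, 15:30–17:00, 17:30–18:00.
Aarav ∩ Mina: 11:30–12:00, 16:30–17:00.
Aarav ∩ Mina ∩ Zheng: 11:30–12:00.
Aarav ∩ Mina ∩ Zheng ∩ Dana: (none).
Aarav ∩ Mina ∩ Zheng ∩ Dana ∩ Gita: (none).
Windows ≥ 30 min: (none).

none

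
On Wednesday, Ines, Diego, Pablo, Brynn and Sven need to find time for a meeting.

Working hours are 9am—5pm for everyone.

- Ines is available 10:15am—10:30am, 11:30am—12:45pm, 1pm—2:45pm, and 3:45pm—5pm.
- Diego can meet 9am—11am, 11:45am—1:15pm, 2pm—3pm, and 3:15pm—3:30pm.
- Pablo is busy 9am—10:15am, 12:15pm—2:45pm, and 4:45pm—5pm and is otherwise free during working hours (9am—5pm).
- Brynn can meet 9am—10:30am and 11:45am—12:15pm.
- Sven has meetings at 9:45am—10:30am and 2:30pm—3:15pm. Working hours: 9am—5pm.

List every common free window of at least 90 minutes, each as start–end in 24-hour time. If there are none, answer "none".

none

Pablo free within 09:00–17:00: 10:15–12:15, 14:45–16:45.
Sven free within 09:00–17:00: 09:00–09:45, 10:30–14:30, 15:15–17:00.
Ines ∩ Diego: 10:15–10:30, 11:45–12:45, 13:00–13:15, 14:00–14:45.
Ines ∩ Diego ∩ Pablo: 10:15–10:30, 11:45–12:15.
Ines ∩ Diego ∩ Pablo ∩ Brynn: 10:15–10:30, 11:45–12:15.
Ines ∩ Diego ∩ Pablo ∩ Brynn ∩ Sven: 11:45–12:15.
Windows ≥ 90 min: (none).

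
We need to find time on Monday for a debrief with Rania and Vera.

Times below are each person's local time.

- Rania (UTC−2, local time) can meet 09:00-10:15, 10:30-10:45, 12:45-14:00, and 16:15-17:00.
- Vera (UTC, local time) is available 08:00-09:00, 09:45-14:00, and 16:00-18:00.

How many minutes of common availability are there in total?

Rania → UTC: 11:00–12:15, 12:30–12:45, 14:45–16:00, 18:15–19:00.
Vera → UTC: 08:00–09:00, 09:45–14:00, 16:00–18:00.
Rania ∩ Vera: 11:00–12:15, 12:30–12:45.
Total common minutes: 75 + 15 = 90.

90 minutes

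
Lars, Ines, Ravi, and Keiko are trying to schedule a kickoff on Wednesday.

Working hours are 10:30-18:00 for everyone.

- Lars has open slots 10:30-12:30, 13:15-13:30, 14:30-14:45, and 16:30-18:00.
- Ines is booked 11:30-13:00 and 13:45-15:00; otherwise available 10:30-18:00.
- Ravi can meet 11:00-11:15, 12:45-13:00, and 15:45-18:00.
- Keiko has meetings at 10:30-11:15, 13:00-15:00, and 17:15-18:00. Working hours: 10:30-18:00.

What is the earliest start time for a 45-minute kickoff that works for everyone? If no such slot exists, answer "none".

16:30

Ines free within 10:30–18:00: 10:30–11:30, 13:00–13:45, 15:00–18:00.
Keiko free within 10:30–18:00: 11:15–13:00, 15:00–17:15.
Lars ∩ Ines: 10:30–11:30, 13:15–13:30, 16:30–18:00.
Lars ∩ Ines ∩ Ravi: 11:00–11:15, 16:30–18:00.
Lars ∩ Ines ∩ Ravi ∩ Keiko: 16:30–17:15.
Windows ≥ 45 min: 16:30–17:15.
Earliest such window starts at 16:30.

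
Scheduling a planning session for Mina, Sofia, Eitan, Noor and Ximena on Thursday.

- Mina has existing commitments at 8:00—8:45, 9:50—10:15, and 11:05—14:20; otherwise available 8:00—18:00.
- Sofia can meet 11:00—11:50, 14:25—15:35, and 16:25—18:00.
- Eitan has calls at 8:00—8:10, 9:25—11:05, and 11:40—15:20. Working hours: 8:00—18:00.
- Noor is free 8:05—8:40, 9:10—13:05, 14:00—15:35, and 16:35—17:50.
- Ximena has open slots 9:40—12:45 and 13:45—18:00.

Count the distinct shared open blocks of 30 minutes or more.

1

Mina free within 08:00–18:00: 08:45–09:50, 10:15–11:05, 14:20–18:00.
Eitan free within 08:00–18:00: 08:10–09:25, 11:05–11:40, 15:20–18:00.
Mina ∩ Sofia: 11:00–11:05, 14:25–15:35, 16:25–18:00.
Mina ∩ Sofia ∩ Eitan: 15:20–15:35, 16:25–18:00.
Mina ∩ Sofia ∩ Eitan ∩ Noor: 15:20–15:35, 16:35–17:50.
Mina ∩ Sofia ∩ Eitan ∩ Noor ∩ Ximena: 15:20–15:35, 16:35–17:50.
Windows ≥ 30 min: 16:35–17:50.
That's 1 window.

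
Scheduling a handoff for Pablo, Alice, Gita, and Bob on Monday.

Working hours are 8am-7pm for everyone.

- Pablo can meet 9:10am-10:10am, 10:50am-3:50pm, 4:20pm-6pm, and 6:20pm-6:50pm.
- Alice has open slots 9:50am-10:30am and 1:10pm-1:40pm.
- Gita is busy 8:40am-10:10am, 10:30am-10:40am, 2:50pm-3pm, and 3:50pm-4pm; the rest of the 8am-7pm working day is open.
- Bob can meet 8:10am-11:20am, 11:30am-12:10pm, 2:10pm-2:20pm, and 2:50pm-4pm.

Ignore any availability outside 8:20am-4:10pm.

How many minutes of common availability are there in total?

0 minutes

Gita free within 08:00–19:00: 08:00–08:40, 10:10–10:30, 10:40–14:50, 15:00–15:50, 16:00–19:00.
Pablo ∩ Alice: 09:50–10:10, 13:10–13:40.
Pablo ∩ Alice ∩ Gita: 13:10–13:40.
Pablo ∩ Alice ∩ Gita ∩ Bob: (none).
Restricted to 08:20–16:10: (none).
Total common minutes: 0.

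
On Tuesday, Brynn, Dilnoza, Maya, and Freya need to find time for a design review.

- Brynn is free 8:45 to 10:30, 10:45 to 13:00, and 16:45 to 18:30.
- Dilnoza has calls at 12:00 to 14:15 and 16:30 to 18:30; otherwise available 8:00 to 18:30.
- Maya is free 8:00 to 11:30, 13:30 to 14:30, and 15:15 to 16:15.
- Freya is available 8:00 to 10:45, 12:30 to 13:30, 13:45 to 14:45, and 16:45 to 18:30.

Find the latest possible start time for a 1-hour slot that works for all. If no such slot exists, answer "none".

Dilnoza free within 08:00–18:30: 08:00–12:00, 14:15–16:30.
Brynn ∩ Dilnoza: 08:45–10:30, 10:45–12:00.
Brynn ∩ Dilnoza ∩ Maya: 08:45–10:30, 10:45–11:30.
Brynn ∩ Dilnoza ∩ Maya ∩ Freya: 08:45–10:30.
Windows ≥ 60 min: 08:45–10:30.
Latest start in the last window 08:45–10:30 is 10:30 − 60 min = 09:30.

09:30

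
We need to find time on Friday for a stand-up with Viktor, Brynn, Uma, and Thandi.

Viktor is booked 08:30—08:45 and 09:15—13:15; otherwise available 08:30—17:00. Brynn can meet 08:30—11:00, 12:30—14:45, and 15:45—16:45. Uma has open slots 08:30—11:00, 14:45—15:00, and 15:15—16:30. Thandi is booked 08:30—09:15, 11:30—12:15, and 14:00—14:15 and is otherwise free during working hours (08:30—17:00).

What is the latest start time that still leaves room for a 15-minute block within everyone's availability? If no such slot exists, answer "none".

Viktor free within 08:30–17:00: 08:45–09:15, 13:15–17:00.
Thandi free within 08:30–17:00: 09:15–11:30, 12:15–14:00, 14:15–17:00.
Viktor ∩ Brynn: 08:45–09:15, 13:15–14:45, 15:45–16:45.
Viktor ∩ Brynn ∩ Uma: 08:45–09:15, 15:45–16:30.
Viktor ∩ Brynn ∩ Uma ∩ Thandi: 15:45–16:30.
Windows ≥ 15 min: 15:45–16:30.
Latest start in the last window 15:45–16:30 is 16:30 − 15 min = 16:15.

16:15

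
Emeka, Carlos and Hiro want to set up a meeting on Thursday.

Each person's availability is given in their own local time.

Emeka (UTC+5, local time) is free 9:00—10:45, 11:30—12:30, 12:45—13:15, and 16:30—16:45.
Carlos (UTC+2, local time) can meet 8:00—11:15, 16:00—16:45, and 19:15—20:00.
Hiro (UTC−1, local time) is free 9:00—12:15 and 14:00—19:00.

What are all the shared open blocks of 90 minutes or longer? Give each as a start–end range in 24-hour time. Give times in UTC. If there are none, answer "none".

Emeka → UTC: 04:00–05:45, 06:30–07:30, 07:45–08:15, 11:30–11:45.
Carlos → UTC: 06:00–09:15, 14:00–14:45, 17:15–18:00.
Hiro → UTC: 10:00–13:15, 15:00–20:00.
Emeka ∩ Carlos: 06:30–07:30, 07:45–08:15.
Emeka ∩ Carlos ∩ Hiro: (none).
Windows ≥ 90 min: (none).

none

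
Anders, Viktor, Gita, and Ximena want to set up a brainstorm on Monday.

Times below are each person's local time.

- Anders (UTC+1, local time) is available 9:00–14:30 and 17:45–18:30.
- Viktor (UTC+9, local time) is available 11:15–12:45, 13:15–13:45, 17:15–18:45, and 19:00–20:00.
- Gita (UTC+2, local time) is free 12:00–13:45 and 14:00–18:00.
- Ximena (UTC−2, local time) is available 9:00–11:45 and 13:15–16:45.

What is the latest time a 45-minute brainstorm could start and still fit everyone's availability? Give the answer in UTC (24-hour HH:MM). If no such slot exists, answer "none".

Anders → UTC: 08:00–13:30, 16:45–17:30.
Viktor → UTC: 02:15–03:45, 04:15–04:45, 08:15–09:45, 10:00–11:00.
Gita → UTC: 10:00–11:45, 12:00–16:00.
Ximena → UTC: 11:00–13:45, 15:15–18:45.
Anders ∩ Viktor: 08:15–09:45, 10:00–11:00.
Anders ∩ Viktor ∩ Gita: 10:00–11:00.
Anders ∩ Viktor ∩ Gita ∩ Ximena: (none).
Windows ≥ 45 min: (none).

none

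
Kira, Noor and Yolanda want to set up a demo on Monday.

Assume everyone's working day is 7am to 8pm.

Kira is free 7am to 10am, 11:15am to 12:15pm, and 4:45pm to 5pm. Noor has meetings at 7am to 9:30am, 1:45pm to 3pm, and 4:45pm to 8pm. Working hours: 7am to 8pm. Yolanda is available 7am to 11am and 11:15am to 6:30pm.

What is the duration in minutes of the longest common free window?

60 minutes

Noor free within 07:00–20:00: 09:30–13:45, 15:00–16:45.
Kira ∩ Noor: 09:30–10:00, 11:15–12:15.
Kira ∩ Noor ∩ Yolanda: 09:30–10:00, 11:15–12:15.
Common window lengths: 30, 60 min; longest is 60.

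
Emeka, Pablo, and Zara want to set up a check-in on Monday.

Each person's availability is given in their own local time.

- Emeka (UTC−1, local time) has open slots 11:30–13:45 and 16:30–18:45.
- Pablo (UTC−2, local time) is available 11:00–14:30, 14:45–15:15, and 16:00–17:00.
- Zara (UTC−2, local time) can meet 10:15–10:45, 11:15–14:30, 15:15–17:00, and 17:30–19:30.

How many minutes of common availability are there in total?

150 minutes

Emeka → UTC: 12:30–14:45, 17:30–19:45.
Pablo → UTC: 13:00–16:30, 16:45–17:15, 18:00–19:00.
Zara → UTC: 12:15–12:45, 13:15–16:30, 17:15–19:00, 19:30–21:30.
Emeka ∩ Pablo: 13:00–14:45, 18:00–19:00.
Emeka ∩ Pablo ∩ Zara: 13:15–14:45, 18:00–19:00.
Total common minutes: 90 + 60 = 150.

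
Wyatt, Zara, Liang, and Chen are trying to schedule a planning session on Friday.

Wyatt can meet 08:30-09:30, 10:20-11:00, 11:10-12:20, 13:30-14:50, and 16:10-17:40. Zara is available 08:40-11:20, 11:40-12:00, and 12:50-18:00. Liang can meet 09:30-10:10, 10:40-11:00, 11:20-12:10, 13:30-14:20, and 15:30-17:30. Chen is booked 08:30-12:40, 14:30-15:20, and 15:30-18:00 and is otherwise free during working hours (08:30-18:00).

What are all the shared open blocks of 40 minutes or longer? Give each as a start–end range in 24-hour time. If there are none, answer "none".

13:30–14:20

Chen free within 08:30–18:00: 12:40–14:30, 15:20–15:30.
Wyatt ∩ Zara: 08:40–09:30, 10:20–11:00, 11:10–11:20, 11:40–12:00, 13:30–14:50, 16:10–17:40.
Wyatt ∩ Zara ∩ Liang: 10:40–11:00, 11:40–12:00, 13:30–14:20, 16:10–17:30.
Wyatt ∩ Zara ∩ Liang ∩ Chen: 13:30–14:20.
Windows ≥ 40 min: 13:30–14:20.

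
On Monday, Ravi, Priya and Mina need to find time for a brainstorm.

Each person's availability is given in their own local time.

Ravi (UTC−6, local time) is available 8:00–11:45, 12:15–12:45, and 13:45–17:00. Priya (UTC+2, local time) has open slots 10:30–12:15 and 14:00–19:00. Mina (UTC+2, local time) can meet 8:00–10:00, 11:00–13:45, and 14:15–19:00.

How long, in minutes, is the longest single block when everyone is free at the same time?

Ravi → UTC: 14:00–17:45, 18:15–18:45, 19:45–23:00.
Priya → UTC: 08:30–10:15, 12:00–17:00.
Mina → UTC: 06:00–08:00, 09:00–11:45, 12:15–17:00.
Ravi ∩ Priya: 14:00–17:00.
Ravi ∩ Priya ∩ Mina: 14:00–17:00.
Single common window of 180 minutes.

180 minutes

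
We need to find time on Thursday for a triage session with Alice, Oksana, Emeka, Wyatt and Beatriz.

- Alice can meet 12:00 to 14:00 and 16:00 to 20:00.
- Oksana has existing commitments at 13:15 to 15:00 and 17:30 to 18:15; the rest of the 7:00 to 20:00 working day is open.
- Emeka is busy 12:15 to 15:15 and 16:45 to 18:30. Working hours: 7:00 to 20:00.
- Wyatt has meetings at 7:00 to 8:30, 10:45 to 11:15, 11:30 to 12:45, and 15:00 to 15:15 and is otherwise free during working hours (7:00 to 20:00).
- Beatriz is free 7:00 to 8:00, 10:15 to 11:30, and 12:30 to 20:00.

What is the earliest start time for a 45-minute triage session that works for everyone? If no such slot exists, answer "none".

Oksana free within 07:00–20:00: 07:00–13:15, 15:00–17:30, 18:15–20:00.
Emeka free within 07:00–20:00: 07:00–12:15, 15:15–16:45, 18:30–20:00.
Wyatt free within 07:00–20:00: 08:30–10:45, 11:15–11:30, 12:45–15:00, 15:15–20:00.
Alice ∩ Oksana: 12:00–13:15, 16:00–17:30, 18:15–20:00.
Alice ∩ Oksana ∩ Emeka: 12:00–12:15, 16:00–16:45, 18:30–20:00.
Alice ∩ Oksana ∩ Emeka ∩ Wyatt: 16:00–16:45, 18:30–20:00.
Alice ∩ Oksana ∩ Emeka ∩ Wyatt ∩ Beatriz: 16:00–16:45, 18:30–20:00.
Windows ≥ 45 min: 16:00–16:45, 18:30–20:00.
Earliest such window starts at 16:00.

16:00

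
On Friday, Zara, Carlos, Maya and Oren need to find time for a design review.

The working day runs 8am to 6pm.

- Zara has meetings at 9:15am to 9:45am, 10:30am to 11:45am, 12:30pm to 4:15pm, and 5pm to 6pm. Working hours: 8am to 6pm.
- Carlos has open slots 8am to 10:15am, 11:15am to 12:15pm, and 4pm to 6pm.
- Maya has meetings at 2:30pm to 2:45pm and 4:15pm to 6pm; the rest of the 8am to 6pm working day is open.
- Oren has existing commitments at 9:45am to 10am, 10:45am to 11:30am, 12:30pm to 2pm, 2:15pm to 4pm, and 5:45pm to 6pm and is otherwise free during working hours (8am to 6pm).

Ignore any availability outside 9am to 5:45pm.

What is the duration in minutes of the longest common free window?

30 minutes

Zara free within 08:00–18:00: 08:00–09:15, 09:45–10:30, 11:45–12:30, 16:15–17:00.
Maya free within 08:00–18:00: 08:00–14:30, 14:45–16:15.
Oren free within 08:00–18:00: 08:00–09:45, 10:00–10:45, 11:30–12:30, 14:00–14:15, 16:00–17:45.
Zara ∩ Carlos: 08:00–09:15, 09:45–10:15, 11:45–12:15, 16:15–17:00.
Zara ∩ Carlos ∩ Maya: 08:00–09:15, 09:45–10:15, 11:45–12:15.
Zara ∩ Carlos ∩ Maya ∩ Oren: 08:00–09:15, 10:00–10:15, 11:45–12:15.
Restricted to 09:00–17:45: 09:00–09:15, 10:00–10:15, 11:45–12:15.
Common window lengths: 15, 15, 30 min; longest is 30.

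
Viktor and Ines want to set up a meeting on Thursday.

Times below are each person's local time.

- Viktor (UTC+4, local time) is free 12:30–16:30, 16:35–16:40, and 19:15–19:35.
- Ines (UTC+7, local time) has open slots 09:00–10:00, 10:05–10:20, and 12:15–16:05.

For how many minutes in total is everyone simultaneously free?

Viktor → UTC: 08:30–12:30, 12:35–12:40, 15:15–15:35.
Ines → UTC: 02:00–03:00, 03:05–03:20, 05:15–09:05.
Viktor ∩ Ines: 08:30–09:05.
Total common minutes: 35.

35 minutes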